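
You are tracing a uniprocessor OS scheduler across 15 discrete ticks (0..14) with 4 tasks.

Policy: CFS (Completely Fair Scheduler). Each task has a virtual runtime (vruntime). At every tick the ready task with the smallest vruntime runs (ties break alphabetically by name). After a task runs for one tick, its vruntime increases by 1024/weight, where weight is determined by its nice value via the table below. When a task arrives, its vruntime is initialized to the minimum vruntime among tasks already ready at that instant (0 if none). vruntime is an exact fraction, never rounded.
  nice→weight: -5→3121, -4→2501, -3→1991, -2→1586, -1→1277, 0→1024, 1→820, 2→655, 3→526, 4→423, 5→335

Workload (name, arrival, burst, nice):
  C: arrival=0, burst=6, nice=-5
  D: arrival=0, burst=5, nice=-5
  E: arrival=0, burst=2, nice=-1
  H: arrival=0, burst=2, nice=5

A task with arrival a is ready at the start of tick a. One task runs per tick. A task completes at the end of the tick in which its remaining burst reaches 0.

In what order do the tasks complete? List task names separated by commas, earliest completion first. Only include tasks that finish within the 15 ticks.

t=0: vr[C=0 D=0 E=0 H=0] → run C
t=1: vr[C=1024/3121 D=0 E=0 H=0] → run D
t=2: vr[C=1024/3121 D=1024/3121 E=0 H=0] → run E
t=3: vr[C=1024/3121 D=1024/3121 E=1024/1277 H=0] → run H
t=4: vr[C=1024/3121 D=1024/3121 E=1024/1277 H=1024/335] → run C
t=5: vr[C=2048/3121 D=1024/3121 E=1024/1277 H=1024/335] → run D
t=6: vr[C=2048/3121 D=2048/3121 E=1024/1277 H=1024/335] → run C
t=7: vr[C=3072/3121 D=2048/3121 E=1024/1277 H=1024/335] → run D
t=8: vr[C=3072/3121 D=3072/3121 E=1024/1277 H=1024/335] → run E
t=9: vr[C=3072/3121 D=3072/3121 H=1024/335] → run C
t=10: vr[C=4096/3121 D=3072/3121 H=1024/335] → run D
t=11: vr[C=4096/3121 D=4096/3121 H=1024/335] → run C
t=12: vr[C=5120/3121 D=4096/3121 H=1024/335] → run D
t=13: vr[C=5120/3121 H=1024/335] → run C
t=14: vr[H=1024/335] → run H

completion order = E, D, C, H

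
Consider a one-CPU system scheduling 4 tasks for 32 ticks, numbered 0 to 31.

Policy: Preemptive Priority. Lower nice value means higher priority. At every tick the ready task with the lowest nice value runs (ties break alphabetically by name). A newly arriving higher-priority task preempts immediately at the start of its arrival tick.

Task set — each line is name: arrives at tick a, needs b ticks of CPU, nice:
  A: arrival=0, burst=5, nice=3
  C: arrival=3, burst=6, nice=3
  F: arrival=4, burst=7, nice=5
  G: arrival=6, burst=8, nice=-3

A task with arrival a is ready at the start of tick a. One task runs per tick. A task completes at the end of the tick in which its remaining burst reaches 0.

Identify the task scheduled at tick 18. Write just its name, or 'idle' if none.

t=0: ready={A} → run A
t=1: ready={A} → run A
t=2: ready={A} → run A
t=3: ready={A,C} → run A
t=4: ready={A,C,F} → run A
t=5: ready={C,F} → run C
t=6: ready={C,F,G} → run G
t=7: ready={C,F,G} → run G
t=8: ready={C,F,G} → run G
t=9: ready={C,F,G} → run G
t=10: ready={C,F,G} → run G
t=11: ready={C,F,G} → run G
t=12: ready={C,F,G} → run G
t=13: ready={C,F,G} → run G
t=14: ready={C,F} → run C
t=15: ready={C,F} → run C
t=16: ready={C,F} → run C
t=17: ready={C,F} → run C
t=18: ready={C,F} → run C
t=19: ready={F} → run F
t=20: ready={F} → run F
t=21: ready={F} → run F
t=22: ready={F} → run F
t=23: ready={F} → run F
t=24: ready={F} → run F
t=25: ready={F} → run F
t=26: (idle)
t=27: (idle)
t=28: (idle)
t=29: (idle)
t=30: (idle)
t=31: (idle)

running at tick 18 = C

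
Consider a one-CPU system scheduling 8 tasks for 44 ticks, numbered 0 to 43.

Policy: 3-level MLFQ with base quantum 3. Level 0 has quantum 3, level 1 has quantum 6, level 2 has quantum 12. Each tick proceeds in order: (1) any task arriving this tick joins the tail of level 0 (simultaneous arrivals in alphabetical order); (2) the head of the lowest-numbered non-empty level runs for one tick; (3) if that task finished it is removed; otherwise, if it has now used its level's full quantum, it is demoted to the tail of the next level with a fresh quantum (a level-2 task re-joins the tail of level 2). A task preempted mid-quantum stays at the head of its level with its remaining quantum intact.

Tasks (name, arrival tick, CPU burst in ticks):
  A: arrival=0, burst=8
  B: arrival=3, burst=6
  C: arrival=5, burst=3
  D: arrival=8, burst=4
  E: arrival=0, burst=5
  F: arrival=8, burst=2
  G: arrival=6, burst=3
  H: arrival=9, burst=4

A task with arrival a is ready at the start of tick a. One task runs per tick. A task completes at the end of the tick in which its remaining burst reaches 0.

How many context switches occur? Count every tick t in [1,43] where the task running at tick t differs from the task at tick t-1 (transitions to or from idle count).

t=0: L0/L1/L2 = AE/-/- → run A
t=1: L0/L1/L2 = AE/-/- → run A
t=2: L0/L1/L2 = AE/-/- → run A
t=3: L0/L1/L2 = EB/A/- → run E
t=4: L0/L1/L2 = EB/A/- → run E
t=5: L0/L1/L2 = EBC/A/- → run E
t=6: L0/L1/L2 = BCG/AE/- → run B
t=7: L0/L1/L2 = BCG/AE/- → run B
t=8: L0/L1/L2 = BCGDF/AE/- → run B
t=9: L0/L1/L2 = CGDFH/AEB/- → run C
t=10: L0/L1/L2 = CGDFH/AEB/- → run C
t=11: L0/L1/L2 = CGDFH/AEB/- → run C
t=12: L0/L1/L2 = GDFH/AEB/- → run G
t=13: L0/L1/L2 = GDFH/AEB/- → run G
t=14: L0/L1/L2 = GDFH/AEB/- → run G
t=15: L0/L1/L2 = DFH/AEB/- → run D
t=16: L0/L1/L2 = DFH/AEB/- → run D
t=17: L0/L1/L2 = DFH/AEB/- → run D
t=18: L0/L1/L2 = FH/AEBD/- → run F
t=19: L0/L1/L2 = FH/AEBD/- → run F
t=20: L0/L1/L2 = H/AEBD/- → run H
t=21: L0/L1/L2 = H/AEBD/- → run H
t=22: L0/L1/L2 = H/AEBD/- → run H
t=23: L0/L1/L2 = -/AEBDH/- → run A
t=24: L0/L1/L2 = -/AEBDH/- → run A
t=25: L0/L1/L2 = -/AEBDH/- → run A
t=26: L0/L1/L2 = -/AEBDH/- → run A
t=27: L0/L1/L2 = -/AEBDH/- → run A
t=28: L0/L1/L2 = -/EBDH/- → run E
t=29: L0/L1/L2 = -/EBDH/- → run E
t=30: L0/L1/L2 = -/BDH/- → run B
t=31: L0/L1/L2 = -/BDH/- → run B
t=32: L0/L1/L2 = -/BDH/- → run B
t=33: L0/L1/L2 = -/DH/- → run D
t=34: L0/L1/L2 = -/H/- → run H
t=35: (idle)
t=36: (idle)
t=37: (idle)
t=38: (idle)
t=39: (idle)
t=40: (idle)
t=41: (idle)
t=42: (idle)
t=43: (idle)

context switches = 13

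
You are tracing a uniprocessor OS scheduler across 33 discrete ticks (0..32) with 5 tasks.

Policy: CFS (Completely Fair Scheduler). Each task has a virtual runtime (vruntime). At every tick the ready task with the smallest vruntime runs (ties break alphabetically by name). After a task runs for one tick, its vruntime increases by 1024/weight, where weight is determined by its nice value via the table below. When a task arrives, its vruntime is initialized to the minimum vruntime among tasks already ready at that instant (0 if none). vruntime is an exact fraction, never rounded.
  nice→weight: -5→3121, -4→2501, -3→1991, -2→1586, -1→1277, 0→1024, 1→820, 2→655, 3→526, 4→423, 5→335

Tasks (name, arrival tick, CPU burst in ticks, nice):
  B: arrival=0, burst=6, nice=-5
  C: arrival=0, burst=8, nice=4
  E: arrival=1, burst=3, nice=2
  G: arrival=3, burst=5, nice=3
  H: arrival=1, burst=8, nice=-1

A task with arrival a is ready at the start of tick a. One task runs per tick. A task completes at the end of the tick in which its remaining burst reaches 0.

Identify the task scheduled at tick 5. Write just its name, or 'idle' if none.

t=0: vr[B=0 C=0] → run B
t=1: vr[B=1024/3121 C=0 E=0 H=0] → run C
t=2: vr[B=1024/3121 C=1024/423 E=0 H=0] → run E
t=3: vr[B=1024/3121 C=1024/423 E=1024/655 G=0 H=0] → run G
t=4: vr[B=1024/3121 C=1024/423 E=1024/655 G=512/263 H=0] → run H
t=5: vr[B=1024/3121 C=1024/423 E=1024/655 G=512/263 H=1024/1277] → run B
t=6: vr[B=2048/3121 C=1024/423 E=1024/655 G=512/263 H=1024/1277] → run B
t=7: vr[B=3072/3121 C=1024/423 E=1024/655 G=512/263 H=1024/1277] → run H
t=8: vr[B=3072/3121 C=1024/423 E=1024/655 G=512/263 H=2048/1277] → run B
t=9: vr[B=4096/3121 C=1024/423 E=1024/655 G=512/263 H=2048/1277] → run B
t=10: vr[B=5120/3121 C=1024/423 E=1024/655 G=512/263 H=2048/1277] → run E
t=11: vr[B=5120/3121 C=1024/423 E=2048/655 G=512/263 H=2048/1277] → run H
t=12: vr[B=5120/3121 C=1024/423 E=2048/655 G=512/263 H=3072/1277] → run B
t=13: vr[C=1024/423 E=2048/655 G=512/263 H=3072/1277] → run G
t=14: vr[C=1024/423 E=2048/655 G=1024/263 H=3072/1277] → run H
t=15: vr[C=1024/423 E=2048/655 G=1024/263 H=4096/1277] → run C
t=16: vr[C=2048/423 E=2048/655 G=1024/263 H=4096/1277] → run E
t=17: vr[C=2048/423 G=1024/263 H=4096/1277] → run H
t=18: vr[C=2048/423 G=1024/263 H=5120/1277] → run G
t=19: vr[C=2048/423 G=1536/263 H=5120/1277] → run H
t=20: vr[C=2048/423 G=1536/263 H=6144/1277] → run H
t=21: vr[C=2048/423 G=1536/263 H=7168/1277] → run C
t=22: vr[C=1024/141 G=1536/263 H=7168/1277] → run H
t=23: vr[C=1024/141 G=1536/263] → run G
t=24: vr[C=1024/141 G=2048/263] → run C
t=25: vr[C=4096/423 G=2048/263] → run G
t=26: vr[C=4096/423] → run C
t=27: vr[C=5120/423] → run C
t=28: vr[C=2048/141] → run C
t=29: vr[C=7168/423] → run C
t=30: (idle)
t=31: (idle)
t=32: (idle)

running at tick 5 = B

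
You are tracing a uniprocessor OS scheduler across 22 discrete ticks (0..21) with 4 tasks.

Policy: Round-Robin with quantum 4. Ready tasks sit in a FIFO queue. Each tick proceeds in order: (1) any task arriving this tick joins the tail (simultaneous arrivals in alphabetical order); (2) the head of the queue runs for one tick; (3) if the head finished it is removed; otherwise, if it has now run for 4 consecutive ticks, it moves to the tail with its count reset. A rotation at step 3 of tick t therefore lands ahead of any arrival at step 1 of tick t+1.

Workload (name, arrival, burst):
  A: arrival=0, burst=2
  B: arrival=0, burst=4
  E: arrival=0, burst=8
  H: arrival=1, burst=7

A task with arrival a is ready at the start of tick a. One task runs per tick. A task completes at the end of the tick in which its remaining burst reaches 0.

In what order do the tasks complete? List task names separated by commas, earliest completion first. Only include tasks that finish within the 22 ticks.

t=0: queue=[A,B,E] q_used=0 → run A
t=1: queue=[A,B,E,H] q_used=1 → run A
t=2: queue=[B,E,H] q_used=0 → run B
t=3: queue=[B,E,H] q_used=1 → run B
t=4: queue=[B,E,H] q_used=2 → run B
t=5: queue=[B,E,H] q_used=3 → run B
t=6: queue=[E,H] q_used=0 → run E
t=7: queue=[E,H] q_used=1 → run E
t=8: queue=[E,H] q_used=2 → run E
t=9: queue=[E,H] q_used=3 → run E
t=10: queue=[H,E] q_used=0 → run H
t=11: queue=[H,E] q_used=1 → run H
t=12: queue=[H,E] q_used=2 → run H
t=13: queue=[H,E] q_used=3 → run H
t=14: queue=[E,H] q_used=0 → run E
t=15: queue=[E,H] q_used=1 → run E
t=16: queue=[E,H] q_used=2 → run E
t=17: queue=[E,H] q_used=3 → run E
t=18: queue=[H] q_used=0 → run H
t=19: queue=[H] q_used=1 → run H
t=20: queue=[H] q_used=2 → run H
t=21: (idle)

completion order = A, B, E, H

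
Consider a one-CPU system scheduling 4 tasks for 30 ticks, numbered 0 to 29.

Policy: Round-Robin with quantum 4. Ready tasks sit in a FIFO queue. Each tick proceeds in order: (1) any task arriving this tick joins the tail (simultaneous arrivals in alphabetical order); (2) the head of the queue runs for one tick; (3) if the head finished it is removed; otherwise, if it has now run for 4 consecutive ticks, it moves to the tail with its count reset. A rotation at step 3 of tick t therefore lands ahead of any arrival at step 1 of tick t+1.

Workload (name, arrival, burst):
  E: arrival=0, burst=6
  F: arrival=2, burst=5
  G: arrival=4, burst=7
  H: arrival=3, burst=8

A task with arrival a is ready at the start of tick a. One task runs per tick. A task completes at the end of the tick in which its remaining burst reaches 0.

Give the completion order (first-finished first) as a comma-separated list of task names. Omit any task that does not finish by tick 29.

completion order = E, F, H, G

t=0: queue=[E] q_used=0 → run E
t=1: queue=[E] q_used=1 → run E
t=2: queue=[E,F] q_used=2 → run E
t=3: queue=[E,F,H] q_used=3 → run E
t=4: queue=[F,H,E,G] q_used=0 → run F
t=5: queue=[F,H,E,G] q_used=1 → run F
t=6: queue=[F,H,E,G] q_used=2 → run F
t=7: queue=[F,H,E,G] q_used=3 → run F
t=8: queue=[H,E,G,F] q_used=0 → run H
t=9: queue=[H,E,G,F] q_used=1 → run H
t=10: queue=[H,E,G,F] q_used=2 → run H
t=11: queue=[H,E,G,F] q_used=3 → run H
t=12: queue=[E,G,F,H] q_used=0 → run E
t=13: queue=[E,G,F,H] q_used=1 → run E
t=14: queue=[G,F,H] q_used=0 → run G
t=15: queue=[G,F,H] q_used=1 → run G
t=16: queue=[G,F,H] q_used=2 → run G
t=17: queue=[G,F,H] q_used=3 → run G
t=18: queue=[F,H,G] q_used=0 → run F
t=19: queue=[H,G] q_used=0 → run H
t=20: queue=[H,G] q_used=1 → run H
t=21: queue=[H,G] q_used=2 → run H
t=22: queue=[H,G] q_used=3 → run H
t=23: queue=[G] q_used=0 → run G
t=24: queue=[G] q_used=1 → run G
t=25: queue=[G] q_used=2 → run G
t=26: (idle)
t=27: (idle)
t=28: (idle)
t=29: (idle)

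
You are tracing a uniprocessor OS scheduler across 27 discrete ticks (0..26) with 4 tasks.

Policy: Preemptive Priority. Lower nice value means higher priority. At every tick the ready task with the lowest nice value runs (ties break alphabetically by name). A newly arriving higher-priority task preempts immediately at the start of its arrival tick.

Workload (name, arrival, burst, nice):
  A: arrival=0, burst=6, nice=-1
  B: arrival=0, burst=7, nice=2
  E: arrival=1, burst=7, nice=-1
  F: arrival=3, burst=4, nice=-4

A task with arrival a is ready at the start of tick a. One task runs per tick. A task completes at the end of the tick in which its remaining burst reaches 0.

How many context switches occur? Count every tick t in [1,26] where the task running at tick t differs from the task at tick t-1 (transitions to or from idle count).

context switches = 5

t=0: ready={A,B} → run A
t=1: ready={A,B,E} → run A
t=2: ready={A,B,E} → run A
t=3: ready={A,B,E,F} → run F
t=4: ready={A,B,E,F} → run F
t=5: ready={A,B,E,F} → run F
t=6: ready={A,B,E,F} → run F
t=7: ready={A,B,E} → run A
t=8: ready={A,B,E} → run A
t=9: ready={A,B,E} → run A
t=10: ready={B,E} → run E
t=11: ready={B,E} → run E
t=12: ready={B,E} → run E
t=13: ready={B,E} → run E
t=14: ready={B,E} → run E
t=15: ready={B,E} → run E
t=16: ready={B,E} → run E
t=17: ready={B} → run B
t=18: ready={B} → run B
t=19: ready={B} → run B
t=20: ready={B} → run B
t=21: ready={B} → run B
t=22: ready={B} → run B
t=23: ready={B} → run B
t=24: (idle)
t=25: (idle)
t=26: (idle)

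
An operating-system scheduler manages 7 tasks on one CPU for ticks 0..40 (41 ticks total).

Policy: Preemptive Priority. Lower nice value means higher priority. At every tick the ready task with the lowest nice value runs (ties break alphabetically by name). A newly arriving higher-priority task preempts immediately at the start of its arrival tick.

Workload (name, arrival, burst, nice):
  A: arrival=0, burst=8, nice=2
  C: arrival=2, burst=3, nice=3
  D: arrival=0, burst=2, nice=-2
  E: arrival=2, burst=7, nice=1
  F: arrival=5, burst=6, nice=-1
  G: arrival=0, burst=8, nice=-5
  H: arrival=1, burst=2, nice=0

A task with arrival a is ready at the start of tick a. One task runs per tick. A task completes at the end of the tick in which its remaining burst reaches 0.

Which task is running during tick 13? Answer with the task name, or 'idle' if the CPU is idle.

t=0: ready={A,D,G} → run G
t=1: ready={A,D,G,H} → run G
t=2: ready={A,C,D,E,G,H} → run G
t=3: ready={A,C,D,E,G,H} → run G
t=4: ready={A,C,D,E,G,H} → run G
t=5: ready={A,C,D,E,F,G,H} → run G
t=6: ready={A,C,D,E,F,G,H} → run G
t=7: ready={A,C,D,E,F,G,H} → run G
t=8: ready={A,C,D,E,F,H} → run D
t=9: ready={A,C,D,E,F,H} → run D
t=10: ready={A,C,E,F,H} → run F
t=11: ready={A,C,E,F,H} → run F
t=12: ready={A,C,E,F,H} → run F
t=13: ready={A,C,E,F,H} → run F
t=14: ready={A,C,E,F,H} → run F
t=15: ready={A,C,E,F,H} → run F
t=16: ready={A,C,E,H} → run H
t=17: ready={A,C,E,H} → run H
t=18: ready={A,C,E} → run E
t=19: ready={A,C,E} → run E
t=20: ready={A,C,E} → run E
t=21: ready={A,C,E} → run E
t=22: ready={A,C,E} → run E
t=23: ready={A,C,E} → run E
t=24: ready={A,C,E} → run E
t=25: ready={A,C} → run A
t=26: ready={A,C} → run A
t=27: ready={A,C} → run A
t=28: ready={A,C} → run A
t=29: ready={A,C} → run A
t=30: ready={A,C} → run A
t=31: ready={A,C} → run A
t=32: ready={A,C} → run A
t=33: ready={C} → run C
t=34: ready={C} → run C
t=35: ready={C} → run C
t=36: (idle)
t=37: (idle)
t=38: (idle)
t=39: (idle)
t=40: (idle)

running at tick 13 = F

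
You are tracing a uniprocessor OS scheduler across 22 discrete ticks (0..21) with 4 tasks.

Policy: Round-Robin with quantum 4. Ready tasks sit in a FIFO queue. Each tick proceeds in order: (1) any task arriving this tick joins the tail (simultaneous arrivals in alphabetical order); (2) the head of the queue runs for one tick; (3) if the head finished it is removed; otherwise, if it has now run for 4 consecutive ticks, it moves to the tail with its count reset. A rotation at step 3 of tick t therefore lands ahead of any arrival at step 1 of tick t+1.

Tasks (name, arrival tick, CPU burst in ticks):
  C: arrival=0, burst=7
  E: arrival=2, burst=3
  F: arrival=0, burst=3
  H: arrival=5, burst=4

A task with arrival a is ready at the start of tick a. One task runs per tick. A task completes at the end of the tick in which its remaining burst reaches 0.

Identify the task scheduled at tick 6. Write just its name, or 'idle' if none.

t=0: queue=[C,F] q_used=0 → run C
t=1: queue=[C,F] q_used=1 → run C
t=2: queue=[C,F,E] q_used=2 → run C
t=3: queue=[C,F,E] q_used=3 → run C
t=4: queue=[F,E,C] q_used=0 → run F
t=5: queue=[F,E,C,H] q_used=1 → run F
t=6: queue=[F,E,C,H] q_used=2 → run F
t=7: queue=[E,C,H] q_used=0 → run E
t=8: queue=[E,C,H] q_used=1 → run E
t=9: queue=[E,C,H] q_used=2 → run E
t=10: queue=[C,H] q_used=0 → run C
t=11: queue=[C,H] q_used=1 → run C
t=12: queue=[C,H] q_used=2 → run C
t=13: queue=[H] q_used=0 → run H
t=14: queue=[H] q_used=1 → run H
t=15: queue=[H] q_used=2 → run H
t=16: queue=[H] q_used=3 → run H
t=17: (idle)
t=18: (idle)
t=19: (idle)
t=20: (idle)
t=21: (idle)

running at tick 6 = F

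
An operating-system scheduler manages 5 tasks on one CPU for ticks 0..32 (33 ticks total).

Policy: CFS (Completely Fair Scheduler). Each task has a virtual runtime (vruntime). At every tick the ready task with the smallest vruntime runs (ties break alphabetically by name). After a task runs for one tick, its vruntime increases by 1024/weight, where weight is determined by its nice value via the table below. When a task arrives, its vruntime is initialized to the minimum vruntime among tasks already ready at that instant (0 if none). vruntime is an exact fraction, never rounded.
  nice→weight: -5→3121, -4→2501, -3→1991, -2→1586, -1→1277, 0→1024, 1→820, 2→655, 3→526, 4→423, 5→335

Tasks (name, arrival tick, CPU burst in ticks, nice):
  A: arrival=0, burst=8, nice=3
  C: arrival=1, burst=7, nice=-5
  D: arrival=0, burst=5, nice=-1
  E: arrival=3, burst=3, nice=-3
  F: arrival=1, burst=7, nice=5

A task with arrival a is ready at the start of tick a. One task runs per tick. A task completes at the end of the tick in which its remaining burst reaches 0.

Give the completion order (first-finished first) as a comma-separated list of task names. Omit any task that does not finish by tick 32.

completion order = E, C, D, A, F

t=0: vr[A=0 D=0] → run A
t=1: vr[A=512/263 C=0 D=0 F=0] → run C
t=2: vr[A=512/263 C=1024/3121 D=0 F=0] → run D
t=3: vr[A=512/263 C=1024/3121 D=1024/1277 E=0 F=0] → run E
t=4: vr[A=512/263 C=1024/3121 D=1024/1277 E=1024/1991 F=0] → run F
t=5: vr[A=512/263 C=1024/3121 D=1024/1277 E=1024/1991 F=1024/335] → run C
t=6: vr[A=512/263 C=2048/3121 D=1024/1277 E=1024/1991 F=1024/335] → run E
t=7: vr[A=512/263 C=2048/3121 D=1024/1277 E=2048/1991 F=1024/335] → run C
t=8: vr[A=512/263 C=3072/3121 D=1024/1277 E=2048/1991 F=1024/335] → run D
t=9: vr[A=512/263 C=3072/3121 D=2048/1277 E=2048/1991 F=1024/335] → run C
t=10: vr[A=512/263 C=4096/3121 D=2048/1277 E=2048/1991 F=1024/335] → run E
t=11: vr[A=512/263 C=4096/3121 D=2048/1277 F=1024/335] → run C
t=12: vr[A=512/263 C=5120/3121 D=2048/1277 F=1024/335] → run D
t=13: vr[A=512/263 C=5120/3121 D=3072/1277 F=1024/335] → run C
t=14: vr[A=512/263 C=6144/3121 D=3072/1277 F=1024/335] → run A
t=15: vr[A=1024/263 C=6144/3121 D=3072/1277 F=1024/335] → run C
t=16: vr[A=1024/263 D=3072/1277 F=1024/335] → run D
t=17: vr[A=1024/263 D=4096/1277 F=1024/335] → run F
t=18: vr[A=1024/263 D=4096/1277 F=2048/335] → run D
t=19: vr[A=1024/263 F=2048/335] → run A
t=20: vr[A=1536/263 F=2048/335] → run A
t=21: vr[A=2048/263 F=2048/335] → run F
t=22: vr[A=2048/263 F=3072/335] → run A
t=23: vr[A=2560/263 F=3072/335] → run F
t=24: vr[A=2560/263 F=4096/335] → run A
t=25: vr[A=3072/263 F=4096/335] → run A
t=26: vr[A=3584/263 F=4096/335] → run F
t=27: vr[A=3584/263 F=1024/67] → run A
t=28: vr[F=1024/67] → run F
t=29: vr[F=6144/335] → run F
t=30: (idle)
t=31: (idle)
t=32: (idle)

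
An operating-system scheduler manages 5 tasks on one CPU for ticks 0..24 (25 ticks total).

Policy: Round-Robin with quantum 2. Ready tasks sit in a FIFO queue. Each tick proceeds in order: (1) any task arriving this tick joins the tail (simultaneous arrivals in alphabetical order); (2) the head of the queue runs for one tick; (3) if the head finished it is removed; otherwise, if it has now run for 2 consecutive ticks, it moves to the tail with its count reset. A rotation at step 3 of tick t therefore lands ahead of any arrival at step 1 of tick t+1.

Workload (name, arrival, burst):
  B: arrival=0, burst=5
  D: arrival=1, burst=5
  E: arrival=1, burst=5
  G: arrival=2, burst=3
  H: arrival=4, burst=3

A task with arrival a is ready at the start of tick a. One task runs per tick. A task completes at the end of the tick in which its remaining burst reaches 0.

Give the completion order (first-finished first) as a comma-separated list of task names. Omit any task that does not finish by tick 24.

t=0: queue=[B] q_used=0 → run B
t=1: queue=[B,D,E] q_used=1 → run B
t=2: queue=[D,E,B,G] q_used=0 → run D
t=3: queue=[D,E,B,G] q_used=1 → run D
t=4: queue=[E,B,G,D,H] q_used=0 → run E
t=5: queue=[E,B,G,D,H] q_used=1 → run E
t=6: queue=[B,G,D,H,E] q_used=0 → run B
t=7: queue=[B,G,D,H,E] q_used=1 → run B
t=8: queue=[G,D,H,E,B] q_used=0 → run G
t=9: queue=[G,D,H,E,B] q_used=1 → run G
t=10: queue=[D,H,E,B,G] q_used=0 → run D
t=11: queue=[D,H,E,B,G] q_used=1 → run D
t=12: queue=[H,E,B,G,D] q_used=0 → run H
t=13: queue=[H,E,B,G,D] q_used=1 → run H
t=14: queue=[E,B,G,D,H] q_used=0 → run E
t=15: queue=[E,B,G,D,H] q_used=1 → run E
t=16: queue=[B,G,D,H,E] q_used=0 → run B
t=17: queue=[G,D,H,E] q_used=0 → run G
t=18: queue=[D,H,E] q_used=0 → run D
t=19: queue=[H,E] q_used=0 → run H
t=20: queue=[E] q_used=0 → run E
t=21: (idle)
t=22: (idle)
t=23: (idle)
t=24: (idle)

completion order = B, G, D, H, E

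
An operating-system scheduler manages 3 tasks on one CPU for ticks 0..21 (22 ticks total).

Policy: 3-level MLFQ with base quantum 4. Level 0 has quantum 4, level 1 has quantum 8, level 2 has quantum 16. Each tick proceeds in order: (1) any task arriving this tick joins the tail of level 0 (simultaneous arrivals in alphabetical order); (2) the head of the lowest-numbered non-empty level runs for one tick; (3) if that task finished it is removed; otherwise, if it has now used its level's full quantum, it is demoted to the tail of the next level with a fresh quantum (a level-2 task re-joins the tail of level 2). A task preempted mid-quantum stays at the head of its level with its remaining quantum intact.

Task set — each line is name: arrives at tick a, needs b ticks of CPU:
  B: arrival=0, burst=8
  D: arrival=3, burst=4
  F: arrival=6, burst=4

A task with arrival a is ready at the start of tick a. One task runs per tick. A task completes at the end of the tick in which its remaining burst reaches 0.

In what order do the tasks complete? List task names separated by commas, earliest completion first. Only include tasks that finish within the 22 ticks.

completion order = D, F, B

t=0: L0/L1/L2 = B/-/- → run B
t=1: L0/L1/L2 = B/-/- → run B
t=2: L0/L1/L2 = B/-/- → run B
t=3: L0/L1/L2 = BD/-/- → run B
t=4: L0/L1/L2 = D/B/- → run D
t=5: L0/L1/L2 = D/B/- → run D
t=6: L0/L1/L2 = DF/B/- → run D
t=7: L0/L1/L2 = DF/B/- → run D
t=8: L0/L1/L2 = F/B/- → run F
t=9: L0/L1/L2 = F/B/- → run F
t=10: L0/L1/L2 = F/B/- → run F
t=11: L0/L1/L2 = F/B/- → run F
t=12: L0/L1/L2 = -/B/- → run B
t=13: L0/L1/L2 = -/B/- → run B
t=14: L0/L1/L2 = -/B/- → run B
t=15: L0/L1/L2 = -/B/- → run B
t=16: (idle)
t=17: (idle)
t=18: (idle)
t=19: (idle)
t=20: (idle)
t=21: (idle)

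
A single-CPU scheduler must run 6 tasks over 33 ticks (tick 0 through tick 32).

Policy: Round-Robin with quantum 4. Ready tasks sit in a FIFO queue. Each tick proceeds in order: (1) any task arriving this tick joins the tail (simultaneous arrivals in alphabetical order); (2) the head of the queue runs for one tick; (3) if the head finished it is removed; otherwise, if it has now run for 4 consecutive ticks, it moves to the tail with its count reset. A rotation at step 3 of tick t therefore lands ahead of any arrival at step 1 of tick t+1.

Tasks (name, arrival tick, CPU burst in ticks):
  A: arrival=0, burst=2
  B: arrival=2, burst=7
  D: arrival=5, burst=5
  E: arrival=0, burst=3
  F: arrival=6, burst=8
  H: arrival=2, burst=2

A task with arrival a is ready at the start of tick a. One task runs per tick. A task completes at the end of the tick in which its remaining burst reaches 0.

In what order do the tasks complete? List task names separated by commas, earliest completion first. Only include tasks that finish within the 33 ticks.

completion order = A, E, H, B, D, F

t=0: queue=[A,E] q_used=0 → run A
t=1: queue=[A,E] q_used=1 → run A
t=2: queue=[E,B,H] q_used=0 → run E
t=3: queue=[E,B,H] q_used=1 → run E
t=4: queue=[E,B,H] q_used=2 → run E
t=5: queue=[B,H,D] q_used=0 → run B
t=6: queue=[B,H,D,F] q_used=1 → run B
t=7: queue=[B,H,D,F] q_used=2 → run B
t=8: queue=[B,H,D,F] q_used=3 → run B
t=9: queue=[H,D,F,B] q_used=0 → run H
t=10: queue=[H,D,F,B] q_used=1 → run H
t=11: queue=[D,F,B] q_used=0 → run D
t=12: queue=[D,F,B] q_used=1 → run D
t=13: queue=[D,F,B] q_used=2 → run D
t=14: queue=[D,F,B] q_used=3 → run D
t=15: queue=[F,B,D] q_used=0 → run F
t=16: queue=[F,B,D] q_used=1 → run F
t=17: queue=[F,B,D] q_used=2 → run F
t=18: queue=[F,B,D] q_used=3 → run F
t=19: queue=[B,D,F] q_used=0 → run B
t=20: queue=[B,D,F] q_used=1 → run B
t=21: queue=[B,D,F] q_used=2 → run B
t=22: queue=[D,F] q_used=0 → run D
t=23: queue=[F] q_used=0 → run F
t=24: queue=[F] q_used=1 → run F
t=25: queue=[F] q_used=2 → run F
t=26: queue=[F] q_used=3 → run F
t=27: (idle)
t=28: (idle)
t=29: (idle)
t=30: (idle)
t=31: (idle)
t=32: (idle)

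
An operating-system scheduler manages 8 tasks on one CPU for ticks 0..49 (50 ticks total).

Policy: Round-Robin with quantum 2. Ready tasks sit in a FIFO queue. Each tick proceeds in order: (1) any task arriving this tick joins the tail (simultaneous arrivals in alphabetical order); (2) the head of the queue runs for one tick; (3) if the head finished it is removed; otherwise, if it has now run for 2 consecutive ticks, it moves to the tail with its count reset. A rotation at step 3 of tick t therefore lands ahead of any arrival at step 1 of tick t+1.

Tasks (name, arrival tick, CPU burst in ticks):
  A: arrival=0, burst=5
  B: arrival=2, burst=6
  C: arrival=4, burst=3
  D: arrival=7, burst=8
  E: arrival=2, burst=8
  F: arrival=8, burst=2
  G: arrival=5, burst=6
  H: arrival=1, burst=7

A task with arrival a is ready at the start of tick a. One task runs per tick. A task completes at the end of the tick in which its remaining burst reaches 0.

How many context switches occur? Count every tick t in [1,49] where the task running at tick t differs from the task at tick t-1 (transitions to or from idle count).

t=0: queue=[A] q_used=0 → run A
t=1: queue=[A,H] q_used=1 → run A
t=2: queue=[H,A,B,E] q_used=0 → run H
t=3: queue=[H,A,B,E] q_used=1 → run H
t=4: queue=[A,B,E,H,C] q_used=0 → run A
t=5: queue=[A,B,E,H,C,G] q_used=1 → run A
t=6: queue=[B,E,H,C,G,A] q_used=0 → run B
t=7: queue=[B,E,H,C,G,A,D] q_used=1 → run B
t=8: queue=[E,H,C,G,A,D,B,F] q_used=0 → run E
t=9: queue=[E,H,C,G,A,D,B,F] q_used=1 → run E
t=10: queue=[H,C,G,A,D,B,F,E] q_used=0 → run H
t=11: queue=[H,C,G,A,D,B,F,E] q_used=1 → run H
t=12: queue=[C,G,A,D,B,F,E,H] q_used=0 → run C
t=13: queue=[C,G,A,D,B,F,E,H] q_used=1 → run C
t=14: queue=[G,A,D,B,F,E,H,C] q_used=0 → run G
t=15: queue=[G,A,D,B,F,E,H,C] q_used=1 → run G
t=16: queue=[A,D,B,F,E,H,C,G] q_used=0 → run A
t=17: queue=[D,B,F,E,H,C,G] q_used=0 → run D
t=18: queue=[D,B,F,E,H,C,G] q_used=1 → run D
t=19: queue=[B,F,E,H,C,G,D] q_used=0 → run B
t=20: queue=[B,F,E,H,C,G,D] q_used=1 → run B
t=21: queue=[F,E,H,C,G,D,B] q_used=0 → run F
t=22: queue=[F,E,H,C,G,D,B] q_used=1 → run F
t=23: queue=[E,H,C,G,D,B] q_used=0 → run E
t=24: queue=[E,H,C,G,D,B] q_used=1 → run E
t=25: queue=[H,C,G,D,B,E] q_used=0 → run H
t=26: queue=[H,C,G,D,B,E] q_used=1 → run H
t=27: queue=[C,G,D,B,E,H] q_used=0 → run C
t=28: queue=[G,D,B,E,H] q_used=0 → run G
t=29: queue=[G,D,B,E,H] q_used=1 → run G
t=30: queue=[D,B,E,H,G] q_used=0 → run D
t=31: queue=[D,B,E,H,G] q_used=1 → run D
t=32: queue=[B,E,H,G,D] q_used=0 → run B
t=33: queue=[B,E,H,G,D] q_used=1 → run B
t=34: queue=[E,H,G,D] q_used=0 → run E
t=35: queue=[E,H,G,D] q_used=1 → run E
t=36: queue=[H,G,D,E] q_used=0 → run H
t=37: queue=[G,D,E] q_used=0 → run G
t=38: queue=[G,D,E] q_used=1 → run G
t=39: queue=[D,E] q_used=0 → run D
t=40: queue=[D,E] q_used=1 → run D
t=41: queue=[E,D] q_used=0 → run E
t=42: queue=[E,D] q_used=1 → run E
t=43: queue=[D] q_used=0 → run D
t=44: queue=[D] q_used=1 → run D
t=45: (idle)
t=46: (idle)
t=47: (idle)
t=48: (idle)
t=49: (idle)

context switches = 24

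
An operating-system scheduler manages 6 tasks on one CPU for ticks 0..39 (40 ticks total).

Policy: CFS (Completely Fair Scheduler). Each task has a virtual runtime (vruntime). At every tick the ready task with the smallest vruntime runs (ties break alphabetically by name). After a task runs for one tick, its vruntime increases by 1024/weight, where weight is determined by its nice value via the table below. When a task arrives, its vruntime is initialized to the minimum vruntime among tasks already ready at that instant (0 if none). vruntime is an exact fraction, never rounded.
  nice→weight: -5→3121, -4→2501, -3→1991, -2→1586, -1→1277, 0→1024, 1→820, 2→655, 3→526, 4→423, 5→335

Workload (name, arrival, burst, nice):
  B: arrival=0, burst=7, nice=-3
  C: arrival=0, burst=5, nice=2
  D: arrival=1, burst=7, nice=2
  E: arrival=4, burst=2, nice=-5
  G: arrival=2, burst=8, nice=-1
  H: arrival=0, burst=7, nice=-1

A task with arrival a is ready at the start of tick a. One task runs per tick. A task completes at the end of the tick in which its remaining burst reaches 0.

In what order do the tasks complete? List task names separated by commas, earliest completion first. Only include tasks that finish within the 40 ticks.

t=0: vr[B=0 C=0 H=0] → run B
t=1: vr[B=1024/1991 C=0 D=0 H=0] → run C
t=2: vr[B=1024/1991 C=1024/655 D=0 G=0 H=0] → run D
t=3: vr[B=1024/1991 C=1024/655 D=1024/655 G=0 H=0] → run G
t=4: vr[B=1024/1991 C=1024/655 D=1024/655 E=0 G=1024/1277 H=0] → run E
t=5: vr[B=1024/1991 C=1024/655 D=1024/655 E=1024/3121 G=1024/1277 H=0] → run H
t=6: vr[B=1024/1991 C=1024/655 D=1024/655 E=1024/3121 G=1024/1277 H=1024/1277] → run E
t=7: vr[B=1024/1991 C=1024/655 D=1024/655 G=1024/1277 H=1024/1277] → run B
t=8: vr[B=2048/1991 C=1024/655 D=1024/655 G=1024/1277 H=1024/1277] → run G
t=9: vr[B=2048/1991 C=1024/655 D=1024/655 G=2048/1277 H=1024/1277] → run H
t=10: vr[B=2048/1991 C=1024/655 D=1024/655 G=2048/1277 H=2048/1277] → run B
t=11: vr[B=3072/1991 C=1024/655 D=1024/655 G=2048/1277 H=2048/1277] → run B
t=12: vr[B=4096/1991 C=1024/655 D=1024/655 G=2048/1277 H=2048/1277] → run C
t=13: vr[B=4096/1991 C=2048/655 D=1024/655 G=2048/1277 H=2048/1277] → run D
t=14: vr[B=4096/1991 C=2048/655 D=2048/655 G=2048/1277 H=2048/1277] → run G
t=15: vr[B=4096/1991 C=2048/655 D=2048/655 G=3072/1277 H=2048/1277] → run H
t=16: vr[B=4096/1991 C=2048/655 D=2048/655 G=3072/1277 H=3072/1277] → run B
t=17: vr[B=5120/1991 C=2048/655 D=2048/655 G=3072/1277 H=3072/1277] → run G
t=18: vr[B=5120/1991 C=2048/655 D=2048/655 G=4096/1277 H=3072/1277] → run H
t=19: vr[B=5120/1991 C=2048/655 D=2048/655 G=4096/1277 H=4096/1277] → run B
t=20: vr[B=6144/1991 C=2048/655 D=2048/655 G=4096/1277 H=4096/1277] → run B
t=21: vr[C=2048/655 D=2048/655 G=4096/1277 H=4096/1277] → run C
t=22: vr[C=3072/655 D=2048/655 G=4096/1277 H=4096/1277] → run D
t=23: vr[C=3072/655 D=3072/655 G=4096/1277 H=4096/1277] → run G
t=24: vr[C=3072/655 D=3072/655 G=5120/1277 H=4096/1277] → run H
t=25: vr[C=3072/655 D=3072/655 G=5120/1277 H=5120/1277] → run G
t=26: vr[C=3072/655 D=3072/655 G=6144/1277 H=5120/1277] → run H
t=27: vr[C=3072/655 D=3072/655 G=6144/1277 H=6144/1277] → run C
t=28: vr[C=4096/655 D=3072/655 G=6144/1277 H=6144/1277] → run D
t=29: vr[C=4096/655 D=4096/655 G=6144/1277 H=6144/1277] → run G
t=30: vr[C=4096/655 D=4096/655 G=7168/1277 H=6144/1277] → run H
t=31: vr[C=4096/655 D=4096/655 G=7168/1277] → run G
t=32: vr[C=4096/655 D=4096/655] → run C
t=33: vr[D=4096/655] → run D
t=34: vr[D=1024/131] → run D
t=35: vr[D=6144/655] → run D
t=36: (idle)
t=37: (idle)
t=38: (idle)
t=39: (idle)

completion order = E, B, H, G, C, D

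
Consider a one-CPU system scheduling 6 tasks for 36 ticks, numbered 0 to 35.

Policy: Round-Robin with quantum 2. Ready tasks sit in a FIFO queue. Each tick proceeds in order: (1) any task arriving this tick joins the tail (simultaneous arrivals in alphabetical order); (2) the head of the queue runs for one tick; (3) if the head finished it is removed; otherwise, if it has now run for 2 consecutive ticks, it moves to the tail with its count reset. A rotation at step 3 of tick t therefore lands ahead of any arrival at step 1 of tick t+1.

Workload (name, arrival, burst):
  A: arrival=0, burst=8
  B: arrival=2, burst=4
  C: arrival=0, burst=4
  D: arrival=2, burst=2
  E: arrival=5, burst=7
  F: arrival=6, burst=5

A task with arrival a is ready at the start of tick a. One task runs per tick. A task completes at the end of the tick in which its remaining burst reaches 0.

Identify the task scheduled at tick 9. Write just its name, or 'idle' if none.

t=0: queue=[A,C] q_used=0 → run A
t=1: queue=[A,C] q_used=1 → run A
t=2: queue=[C,A,B,D] q_used=0 → run C
t=3: queue=[C,A,B,D] q_used=1 → run C
t=4: queue=[A,B,D,C] q_used=0 → run A
t=5: queue=[A,B,D,C,E] q_used=1 → run A
t=6: queue=[B,D,C,E,A,F] q_used=0 → run B
t=7: queue=[B,D,C,E,A,F] q_used=1 → run B
t=8: queue=[D,C,E,A,F,B] q_used=0 → run D
t=9: queue=[D,C,E,A,F,B] q_used=1 → run D
t=10: queue=[C,E,A,F,B] q_used=0 → run C
t=11: queue=[C,E,A,F,B] q_used=1 → run C
t=12: queue=[E,A,F,B] q_used=0 → run E
t=13: queue=[E,A,F,B] q_used=1 → run E
t=14: queue=[A,F,B,E] q_used=0 → run A
t=15: queue=[A,F,B,E] q_used=1 → run A
t=16: queue=[F,B,E,A] q_used=0 → run F
t=17: queue=[F,B,E,A] q_used=1 → run F
t=18: queue=[B,E,A,F] q_used=0 → run B
t=19: queue=[B,E,A,F] q_used=1 → run B
t=20: queue=[E,A,F] q_used=0 → run E
t=21: queue=[E,A,F] q_used=1 → run E
t=22: queue=[A,F,E] q_used=0 → run A
t=23: queue=[A,F,E] q_used=1 → run A
t=24: queue=[F,E] q_used=0 → run F
t=25: queue=[F,E] q_used=1 → run F
t=26: queue=[E,F] q_used=0 → run E
t=27: queue=[E,F] q_used=1 → run E
t=28: queue=[F,E] q_used=0 → run F
t=29: queue=[E] q_used=0 → run E
t=30: (idle)
t=31: (idle)
t=32: (idle)
t=33: (idle)
t=34: (idle)
t=35: (idle)

running at tick 9 = D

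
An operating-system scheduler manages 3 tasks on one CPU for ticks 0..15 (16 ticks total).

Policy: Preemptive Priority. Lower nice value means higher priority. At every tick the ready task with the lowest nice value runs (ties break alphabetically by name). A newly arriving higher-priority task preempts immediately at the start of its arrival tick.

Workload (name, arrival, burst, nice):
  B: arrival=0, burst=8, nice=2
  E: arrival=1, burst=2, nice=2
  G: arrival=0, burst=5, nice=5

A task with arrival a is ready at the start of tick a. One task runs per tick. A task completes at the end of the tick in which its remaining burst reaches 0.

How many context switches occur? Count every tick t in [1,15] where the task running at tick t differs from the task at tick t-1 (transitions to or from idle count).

t=0: ready={B,G} → run B
t=1: ready={B,E,G} → run B
t=2: ready={B,E,G} → run B
t=3: ready={B,E,G} → run B
t=4: ready={B,E,G} → run B
t=5: ready={B,E,G} → run B
t=6: ready={B,E,G} → run B
t=7: ready={B,E,G} → run B
t=8: ready={E,G} → run E
t=9: ready={E,G} → run E
t=10: ready={G} → run G
t=11: ready={G} → run G
t=12: ready={G} → run G
t=13: ready={G} → run G
t=14: ready={G} → run G
t=15: (idle)

context switches = 3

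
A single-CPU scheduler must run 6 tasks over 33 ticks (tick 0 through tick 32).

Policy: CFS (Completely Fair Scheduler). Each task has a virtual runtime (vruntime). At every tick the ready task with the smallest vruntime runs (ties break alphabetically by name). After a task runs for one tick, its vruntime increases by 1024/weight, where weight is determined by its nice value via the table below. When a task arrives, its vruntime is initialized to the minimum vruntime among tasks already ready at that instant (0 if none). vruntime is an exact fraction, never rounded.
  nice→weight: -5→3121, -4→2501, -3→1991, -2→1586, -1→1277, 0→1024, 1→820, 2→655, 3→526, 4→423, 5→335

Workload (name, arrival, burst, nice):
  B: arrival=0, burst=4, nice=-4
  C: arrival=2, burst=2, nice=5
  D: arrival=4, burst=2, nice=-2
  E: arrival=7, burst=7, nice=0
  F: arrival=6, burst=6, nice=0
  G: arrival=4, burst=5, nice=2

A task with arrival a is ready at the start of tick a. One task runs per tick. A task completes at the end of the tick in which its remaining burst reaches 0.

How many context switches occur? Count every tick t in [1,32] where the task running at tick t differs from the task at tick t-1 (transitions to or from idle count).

context switches = 24

t=0: vr[B=0] → run B
t=1: vr[B=1024/2501] → run B
t=2: vr[B=2048/2501 C=2048/2501] → run B
t=3: vr[B=3072/2501 C=2048/2501] → run C
t=4: vr[B=3072/2501 C=3247104/837835 D=3072/2501 G=3072/2501] → run B
t=5: vr[C=3247104/837835 D=3072/2501 G=3072/2501] → run D
t=6: vr[C=3247104/837835 D=60928/32513 F=3072/2501 G=3072/2501] → run F
t=7: vr[C=3247104/837835 D=60928/32513 E=3072/2501 F=5573/2501 G=3072/2501] → run E
t=8: vr[C=3247104/837835 D=60928/32513 E=5573/2501 F=5573/2501 G=3072/2501] → run G
t=9: vr[C=3247104/837835 D=60928/32513 E=5573/2501 F=5573/2501 G=4573184/1638155] → run D
t=10: vr[C=3247104/837835 E=5573/2501 F=5573/2501 G=4573184/1638155] → run E
t=11: vr[C=3247104/837835 E=8074/2501 F=5573/2501 G=4573184/1638155] → run F
t=12: vr[C=3247104/837835 E=8074/2501 F=8074/2501 G=4573184/1638155] → run G
t=13: vr[C=3247104/837835 E=8074/2501 F=8074/2501 G=7134208/1638155] → run E
t=14: vr[C=3247104/837835 E=10575/2501 F=8074/2501 G=7134208/1638155] → run F
t=15: vr[C=3247104/837835 E=10575/2501 F=10575/2501 G=7134208/1638155] → run C
t=16: vr[E=10575/2501 F=10575/2501 G=7134208/1638155] → run E
t=17: vr[E=13076/2501 F=10575/2501 G=7134208/1638155] → run F
t=18: vr[E=13076/2501 F=13076/2501 G=7134208/1638155] → run G
t=19: vr[E=13076/2501 F=13076/2501 G=9695232/1638155] → run E
t=20: vr[E=15577/2501 F=13076/2501 G=9695232/1638155] → run F
t=21: vr[E=15577/2501 F=15577/2501 G=9695232/1638155] → run G
t=22: vr[E=15577/2501 F=15577/2501 G=12256256/1638155] → run E
t=23: vr[E=18078/2501 F=15577/2501 G=12256256/1638155] → run F
t=24: vr[E=18078/2501 G=12256256/1638155] → run E
t=25: vr[G=12256256/1638155] → run G
t=26: (idle)
t=27: (idle)
t=28: (idle)
t=29: (idle)
t=30: (idle)
t=31: (idle)
t=32: (idle)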